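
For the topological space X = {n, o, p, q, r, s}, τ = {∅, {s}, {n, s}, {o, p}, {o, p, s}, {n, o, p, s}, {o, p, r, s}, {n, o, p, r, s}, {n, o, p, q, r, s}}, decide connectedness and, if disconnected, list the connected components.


(X, τ) is connected.

Find clopen sets (U ∈ τ with X ∖ U ∈ τ):
  U = ∅, X ∖ U = {n, o, p, q, r, s} — both open, so U is clopen.
  U = {n, o, p, q, r, s}, X ∖ U = ∅ — both open, so U is clopen.
Only trivial clopens (∅ and X) exist, so (X, τ) is connected.
Compute connected components by grouping points that agree on all clopens:
  component: {n, o, p, q, r, s}


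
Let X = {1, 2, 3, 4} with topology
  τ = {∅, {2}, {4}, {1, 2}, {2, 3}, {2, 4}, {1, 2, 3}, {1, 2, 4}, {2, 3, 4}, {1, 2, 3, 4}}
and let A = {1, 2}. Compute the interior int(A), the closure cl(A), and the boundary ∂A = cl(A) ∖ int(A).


int(A) = {1, 2}, cl(A) = {1, 2, 3}, ∂A = {3}.

Closed sets in (X, τ) are complements of opens:
  closed(X, τ) = {∅, {1}, {3}, {4}, {1, 3}, {1, 4}, {3, 4}, {1, 2, 3}, {1, 3, 4}, {1, 2, 3, 4}}.
int(A) = ⋃ {U ∈ τ : U ⊆ A}. Opens contained in A: ∅, {2}, {1, 2}.
Taking the union of these: int(A) = {1, 2}.
cl(A) = ⋂ {C closed : A ⊆ C}. Closed sets containing A: {1, 2, 3}, {1, 2, 3, 4}.
Intersecting these: cl(A) = {1, 2, 3}.
∂A = cl(A) ∖ int(A) = {1, 2, 3} ∖ {1, 2} = {3}.


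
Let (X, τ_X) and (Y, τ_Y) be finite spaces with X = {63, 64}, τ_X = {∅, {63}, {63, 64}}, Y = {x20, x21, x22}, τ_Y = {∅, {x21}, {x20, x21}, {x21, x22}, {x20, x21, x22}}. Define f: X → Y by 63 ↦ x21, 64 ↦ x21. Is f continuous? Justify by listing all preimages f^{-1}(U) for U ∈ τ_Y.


f IS continuous.

Compute f^{-1}(U) for each U ∈ τ_Y:
  U = ∅: f^{-1}(U) = ∅ ∈ τ_X ✓.
  U = {x21}: f^{-1}(U) = {63, 64} ∈ τ_X ✓.
  U = {x20, x21}: f^{-1}(U) = {63, 64} ∈ τ_X ✓.
  U = {x21, x22}: f^{-1}(U) = {63, 64} ∈ τ_X ✓.
  U = {x20, x21, x22}: f^{-1}(U) = {63, 64} ∈ τ_X ✓.
Every preimage lies in τ_X, so f IS continuous.


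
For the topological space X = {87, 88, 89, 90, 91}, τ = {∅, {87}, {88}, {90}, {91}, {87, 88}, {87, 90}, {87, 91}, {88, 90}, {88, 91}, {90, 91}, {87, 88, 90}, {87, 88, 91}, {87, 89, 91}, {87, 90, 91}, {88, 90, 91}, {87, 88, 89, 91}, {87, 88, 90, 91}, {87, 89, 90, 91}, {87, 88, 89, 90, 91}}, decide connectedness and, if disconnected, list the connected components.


(X, τ) is disconnected; components = [{88}, {90}, {87, 89, 91}].

Find clopen sets (U ∈ τ with X ∖ U ∈ τ):
  U = ∅, X ∖ U = {87, 88, 89, 90, 91} — both open, so U is clopen.
  U = {88}, X ∖ U = {87, 89, 90, 91} — both open, so U is clopen.
  U = {90}, X ∖ U = {87, 88, 89, 91} — both open, so U is clopen.
  U = {88, 90}, X ∖ U = {87, 89, 91} — both open, so U is clopen.
  U = {87, 89, 91}, X ∖ U = {88, 90} — both open, so U is clopen.
  U = {87, 88, 89, 91}, X ∖ U = {90} — both open, so U is clopen.
  U = {87, 89, 90, 91}, X ∖ U = {88} — both open, so U is clopen.
  U = {87, 88, 89, 90, 91}, X ∖ U = ∅ — both open, so U is clopen.
Nontrivial clopen(s) exist: e.g. {87, 88, 89, 91}. So (X, τ) is disconnected.
Compute connected components by grouping points that agree on all clopens:
  component: {88}
  component: {90}
  component: {87, 89, 91}


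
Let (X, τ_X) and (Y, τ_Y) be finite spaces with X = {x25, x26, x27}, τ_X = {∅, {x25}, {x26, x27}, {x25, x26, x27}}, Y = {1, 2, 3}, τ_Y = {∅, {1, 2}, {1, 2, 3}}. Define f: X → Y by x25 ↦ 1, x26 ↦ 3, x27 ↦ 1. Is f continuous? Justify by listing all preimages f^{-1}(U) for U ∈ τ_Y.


f is NOT continuous.

Compute f^{-1}(U) for each U ∈ τ_Y:
  U = ∅: f^{-1}(U) = ∅ ∈ τ_X ✓.
  U = {1, 2}: f^{-1}(U) = {x25, x27} ∉ τ_X ✗.
  U = {1, 2, 3}: f^{-1}(U) = {x25, x26, x27} ∈ τ_X ✓.
Found U = {1, 2} with f^{-1}(U) = {x25, x27} not in τ_X. Therefore f is NOT continuous.


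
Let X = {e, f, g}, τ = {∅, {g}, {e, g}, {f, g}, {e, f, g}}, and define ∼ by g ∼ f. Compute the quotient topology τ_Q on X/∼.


X/∼ = {[e], [f=g]}; |τ_Q| = 3.

Equivalence classes: [e], [f=g].
Quotient map π: X → X/∼ sends e ↦ [e], f ↦ [f=g], g ↦ [f=g].
For each subset V ⊆ X/∼, compute π^{-1}(V) ⊆ X and check whether π^{-1}(V) ∈ τ. V is open in τ_Q iff π^{-1}(V) ∈ τ.
  V = {}: π^{-1}(V) = ∅ ∈ τ ✓.
  V = {[e]}: π^{-1}(V) = {e} ∉ τ ✗.
  V = {[f=g]}: π^{-1}(V) = {f, g} ∈ τ ✓.
  V = {[e], [f=g]}: π^{-1}(V) = {e, f, g} ∈ τ ✓.
Open sets in the quotient: τ_Q = {{}, {[f=g]}, {[e], [f=g]}} (3 elements).


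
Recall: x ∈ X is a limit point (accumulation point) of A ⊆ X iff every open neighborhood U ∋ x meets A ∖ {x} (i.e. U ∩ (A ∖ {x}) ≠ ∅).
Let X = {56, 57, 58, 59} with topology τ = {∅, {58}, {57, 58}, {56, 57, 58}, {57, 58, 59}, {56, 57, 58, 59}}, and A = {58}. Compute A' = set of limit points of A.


A' = {56, 57, 59}

For each x ∈ X, list the open sets U ∈ τ with x ∈ U, then check whether U ∩ (A ∖ {x}) ≠ ∅ for every such U.
  x = 56: opens ∋ x are {56, 57, 58}, {56, 57, 58, 59}; each meets A ∖ {56}, so x IS a limit point.
  x = 57: opens ∋ x are {57, 58}, {56, 57, 58}, {57, 58, 59}, {56, 57, 58, 59}; each meets A ∖ {57}, so x IS a limit point.
  x = 58: open {58} ∋ x has {58} ∩ (A ∖ {58}) = ∅, so x is NOT a limit point.
  x = 59: opens ∋ x are {57, 58, 59}, {56, 57, 58, 59}; each meets A ∖ {59}, so x IS a limit point.
Collecting: A' = {56, 57, 59}.


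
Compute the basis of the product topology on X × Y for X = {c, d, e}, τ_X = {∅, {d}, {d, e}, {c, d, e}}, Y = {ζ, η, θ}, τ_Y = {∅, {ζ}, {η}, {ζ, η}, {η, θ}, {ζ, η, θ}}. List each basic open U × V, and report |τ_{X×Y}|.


Basis B = {∅ × ∅, {d} × {ζ}, {d} × {η}, {d} × {ζ, η}, {d, e} × {ζ}, {d} × {η, θ}, {d, e} × {η}, {c, d, e} × {ζ}, {c, d, e} × {η}, {d} × {ζ, η, θ}, {d, e} × {ζ, η}, {d, e} × {η, θ}, {c, d, e} × {ζ, η}, {c, d, e} × {η, θ}, {d, e} × {ζ, η, θ}, {c, d, e} × {ζ, η, θ}}; |τ_{X×Y}| = 40.

Enumerate products U × V with U ∈ τ_X, V ∈ τ_Y (deduplicated):
  ∅ × ∅ = {} (∅)
  {d} × {ζ} = {(d,ζ)}
  {d} × {η} = {(d,η)}
  {d} × {ζ, η} = {(d,ζ), (d,η)}
  {d, e} × {ζ} = {(d,ζ), (e,ζ)}
  {d} × {η, θ} = {(d,η), (d,θ)}
  {d, e} × {η} = {(d,η), (e,η)}
  {c, d, e} × {ζ} = {(c,ζ), (d,ζ), (e,ζ)}
  {c, d, e} × {η} = {(c,η), (d,η), (e,η)}
  {d} × {ζ, η, θ} = {(d,ζ), (d,η), (d,θ)}
  {d, e} × {ζ, η} = {(d,ζ), (d,η), (e,ζ), (e,η)}
  {d, e} × {η, θ} = {(d,η), (d,θ), (e,η), (e,θ)}
  {c, d, e} × {ζ, η} = {(c,ζ), (c,η), (d,ζ), (d,η), (e,ζ), (e,η)}
  {c, d, e} × {η, θ} = {(c,η), (c,θ), (d,η), (d,θ), (e,η), (e,θ)}
  {d, e} × {ζ, η, θ} = {(d,ζ), (d,η), (d,θ), (e,ζ), (e,η), (e,θ)}
  {c, d, e} × {ζ, η, θ} = {(c,ζ), (c,η), (c,θ), (d,ζ), (d,η), (d,θ), (e,ζ), (e,η), (e,θ)}
These 16 distinct sets form the basis B.
Close under arbitrary unions to get τ_{X×Y}; counting gives |τ_{X×Y}| = 40.


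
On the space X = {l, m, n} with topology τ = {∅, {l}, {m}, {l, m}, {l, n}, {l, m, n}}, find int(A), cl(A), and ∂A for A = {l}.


int(A) = {l}, cl(A) = {l, n}, ∂A = {n}.

Closed sets in (X, τ) are complements of opens:
  closed(X, τ) = {∅, {m}, {n}, {l, n}, {m, n}, {l, m, n}}.
int(A) = ⋃ {U ∈ τ : U ⊆ A}. Opens contained in A: ∅, {l}.
Taking the union of these: int(A) = {l}.
cl(A) = ⋂ {C closed : A ⊆ C}. Closed sets containing A: {l, n}, {l, m, n}.
Intersecting these: cl(A) = {l, n}.
∂A = cl(A) ∖ int(A) = {l, n} ∖ {l} = {n}.


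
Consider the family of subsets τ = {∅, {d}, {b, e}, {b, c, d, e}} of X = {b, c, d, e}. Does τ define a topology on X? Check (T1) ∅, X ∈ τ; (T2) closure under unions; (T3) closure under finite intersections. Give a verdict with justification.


τ is NOT a topology on X.

Axiom (T1): ∅ ∈ τ? Yes; X ∈ τ? Yes.
Axiom (T2/T3): check pairwise unions and intersections of members of τ.
Counterexample for (T2): {d} ∪ {b, e} = {b, d, e} ∉ τ. Therefore τ is NOT a topology.


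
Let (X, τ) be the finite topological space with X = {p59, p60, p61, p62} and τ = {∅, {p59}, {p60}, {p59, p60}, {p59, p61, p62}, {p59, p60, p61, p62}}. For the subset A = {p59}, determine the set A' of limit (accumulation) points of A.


A' = {p61, p62}

For each x ∈ X, list the open sets U ∈ τ with x ∈ U, then check whether U ∩ (A ∖ {x}) ≠ ∅ for every such U.
  x = p59: open {p59} ∋ x has {p59} ∩ (A ∖ {p59}) = ∅, so x is NOT a limit point.
  x = p60: open {p60} ∋ x has {p60} ∩ (A ∖ {p60}) = ∅, so x is NOT a limit point.
  x = p61: opens ∋ x are {p59, p61, p62}, {p59, p60, p61, p62}; each meets A ∖ {p61}, so x IS a limit point.
  x = p62: opens ∋ x are {p59, p61, p62}, {p59, p60, p61, p62}; each meets A ∖ {p62}, so x IS a limit point.
Collecting: A' = {p61, p62}.


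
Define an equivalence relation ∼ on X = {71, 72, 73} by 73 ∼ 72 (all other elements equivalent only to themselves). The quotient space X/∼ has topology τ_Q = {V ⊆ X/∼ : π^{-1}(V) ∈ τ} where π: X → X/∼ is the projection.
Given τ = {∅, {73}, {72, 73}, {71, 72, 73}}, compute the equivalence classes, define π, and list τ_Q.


X/∼ = {[71], [72=73]}; |τ_Q| = 3.

Equivalence classes: [71], [72=73].
Quotient map π: X → X/∼ sends 71 ↦ [71], 72 ↦ [72=73], 73 ↦ [72=73].
For each subset V ⊆ X/∼, compute π^{-1}(V) ⊆ X and check whether π^{-1}(V) ∈ τ. V is open in τ_Q iff π^{-1}(V) ∈ τ.
  V = {}: π^{-1}(V) = ∅ ∈ τ ✓.
  V = {[71]}: π^{-1}(V) = {71} ∉ τ ✗.
  V = {[72=73]}: π^{-1}(V) = {72, 73} ∈ τ ✓.
  V = {[71], [72=73]}: π^{-1}(V) = {71, 72, 73} ∈ τ ✓.
Open sets in the quotient: τ_Q = {{}, {[72=73]}, {[71], [72=73]}} (3 elements).


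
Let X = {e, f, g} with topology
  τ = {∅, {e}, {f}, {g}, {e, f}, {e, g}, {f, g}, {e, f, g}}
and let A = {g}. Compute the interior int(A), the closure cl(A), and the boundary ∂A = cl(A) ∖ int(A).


int(A) = {g}, cl(A) = {g}, ∂A = ∅.

Closed sets in (X, τ) are complements of opens:
  closed(X, τ) = {∅, {e}, {f}, {g}, {e, f}, {e, g}, {f, g}, {e, f, g}}.
int(A) = ⋃ {U ∈ τ : U ⊆ A}. Opens contained in A: ∅, {g}.
Taking the union of these: int(A) = {g}.
cl(A) = ⋂ {C closed : A ⊆ C}. Closed sets containing A: {g}, {e, g}, {f, g}, {e, f, g}.
Intersecting these: cl(A) = {g}.
∂A = cl(A) ∖ int(A) = {g} ∖ {g} = ∅.


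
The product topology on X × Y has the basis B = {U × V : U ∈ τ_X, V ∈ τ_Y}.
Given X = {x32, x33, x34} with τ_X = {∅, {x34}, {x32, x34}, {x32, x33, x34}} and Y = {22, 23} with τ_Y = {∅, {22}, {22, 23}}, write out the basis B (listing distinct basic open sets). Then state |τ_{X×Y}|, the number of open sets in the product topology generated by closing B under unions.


Basis B = {∅ × ∅, {x34} × {22}, {x32, x34} × {22}, {x34} × {22, 23}, {x32, x33, x34} × {22}, {x32, x34} × {22, 23}, {x32, x33, x34} × {22, 23}}; |τ_{X×Y}| = 10.

Enumerate products U × V with U ∈ τ_X, V ∈ τ_Y (deduplicated):
  ∅ × ∅ = {} (∅)
  {x34} × {22} = {(x34,22)}
  {x32, x34} × {22} = {(x32,22), (x34,22)}
  {x34} × {22, 23} = {(x34,22), (x34,23)}
  {x32, x33, x34} × {22} = {(x32,22), (x33,22), (x34,22)}
  {x32, x34} × {22, 23} = {(x32,22), (x32,23), (x34,22), (x34,23)}
  {x32, x33, x34} × {22, 23} = {(x32,22), (x32,23), (x33,22), (x33,23), (x34,22), (x34,23)}
These 7 distinct sets form the basis B.
Close under arbitrary unions to get τ_{X×Y}; counting gives |τ_{X×Y}| = 10.


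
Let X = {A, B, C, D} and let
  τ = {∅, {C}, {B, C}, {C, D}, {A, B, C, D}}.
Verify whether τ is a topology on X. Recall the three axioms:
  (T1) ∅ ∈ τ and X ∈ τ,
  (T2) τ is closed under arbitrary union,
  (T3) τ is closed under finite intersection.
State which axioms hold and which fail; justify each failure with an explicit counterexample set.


τ is NOT a topology on X.

Axiom (T1): ∅ ∈ τ? Yes; X ∈ τ? Yes.
Axiom (T2/T3): check pairwise unions and intersections of members of τ.
Counterexample for (T2): {B, C} ∪ {C, D} = {B, C, D} ∉ τ. Therefore τ is NOT a topology.


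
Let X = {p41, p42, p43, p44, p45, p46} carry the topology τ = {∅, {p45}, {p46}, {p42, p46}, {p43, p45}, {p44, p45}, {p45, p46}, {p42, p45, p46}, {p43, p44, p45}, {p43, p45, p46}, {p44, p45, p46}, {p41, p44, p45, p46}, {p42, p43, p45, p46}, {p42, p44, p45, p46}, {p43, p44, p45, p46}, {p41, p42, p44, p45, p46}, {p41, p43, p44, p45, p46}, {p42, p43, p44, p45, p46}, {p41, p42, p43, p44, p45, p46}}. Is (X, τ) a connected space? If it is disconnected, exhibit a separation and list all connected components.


(X, τ) is connected.

Find clopen sets (U ∈ τ with X ∖ U ∈ τ):
  U = ∅, X ∖ U = {p41, p42, p43, p44, p45, p46} — both open, so U is clopen.
  U = {p41, p42, p43, p44, p45, p46}, X ∖ U = ∅ — both open, so U is clopen.
Only trivial clopens (∅ and X) exist, so (X, τ) is connected.
Compute connected components by grouping points that agree on all clopens:
  component: {p41, p42, p43, p44, p45, p46}


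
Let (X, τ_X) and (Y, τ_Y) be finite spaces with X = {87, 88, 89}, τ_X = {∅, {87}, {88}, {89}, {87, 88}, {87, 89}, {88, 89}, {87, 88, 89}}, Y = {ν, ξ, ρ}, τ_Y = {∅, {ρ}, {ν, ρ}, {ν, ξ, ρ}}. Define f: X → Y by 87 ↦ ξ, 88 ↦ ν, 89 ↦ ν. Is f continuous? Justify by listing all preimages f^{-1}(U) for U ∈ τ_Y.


f IS continuous.

Compute f^{-1}(U) for each U ∈ τ_Y:
  U = ∅: f^{-1}(U) = ∅ ∈ τ_X ✓.
  U = {ρ}: f^{-1}(U) = ∅ ∈ τ_X ✓.
  U = {ν, ρ}: f^{-1}(U) = {88, 89} ∈ τ_X ✓.
  U = {ν, ξ, ρ}: f^{-1}(U) = {87, 88, 89} ∈ τ_X ✓.
Every preimage lies in τ_X, so f IS continuous.


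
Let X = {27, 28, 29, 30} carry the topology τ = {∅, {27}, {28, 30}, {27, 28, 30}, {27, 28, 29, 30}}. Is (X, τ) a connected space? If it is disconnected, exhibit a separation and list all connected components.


(X, τ) is connected.

Find clopen sets (U ∈ τ with X ∖ U ∈ τ):
  U = ∅, X ∖ U = {27, 28, 29, 30} — both open, so U is clopen.
  U = {27, 28, 29, 30}, X ∖ U = ∅ — both open, so U is clopen.
Only trivial clopens (∅ and X) exist, so (X, τ) is connected.
Compute connected components by grouping points that agree on all clopens:
  component: {27, 28, 29, 30}


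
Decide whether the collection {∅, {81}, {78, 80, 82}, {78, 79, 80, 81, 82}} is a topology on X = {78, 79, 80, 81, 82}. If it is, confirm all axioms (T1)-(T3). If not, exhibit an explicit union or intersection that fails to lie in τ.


τ is NOT a topology on X.

Axiom (T1): ∅ ∈ τ? Yes; X ∈ τ? Yes.
Axiom (T2/T3): check pairwise unions and intersections of members of τ.
Counterexample for (T2): {81} ∪ {78, 80, 82} = {78, 80, 81, 82} ∉ τ. Therefore τ is NOT a topology.


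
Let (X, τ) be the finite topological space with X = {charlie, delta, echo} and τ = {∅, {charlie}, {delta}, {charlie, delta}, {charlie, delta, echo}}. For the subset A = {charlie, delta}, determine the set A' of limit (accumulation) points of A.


A' = {echo}

For each x ∈ X, list the open sets U ∈ τ with x ∈ U, then check whether U ∩ (A ∖ {x}) ≠ ∅ for every such U.
  x = charlie: open {charlie} ∋ x has {charlie} ∩ (A ∖ {charlie}) = ∅, so x is NOT a limit point.
  x = delta: open {delta} ∋ x has {delta} ∩ (A ∖ {delta}) = ∅, so x is NOT a limit point.
  x = echo: opens ∋ x are {charlie, delta, echo}; each meets A ∖ {echo}, so x IS a limit point.
Collecting: A' = {echo}.


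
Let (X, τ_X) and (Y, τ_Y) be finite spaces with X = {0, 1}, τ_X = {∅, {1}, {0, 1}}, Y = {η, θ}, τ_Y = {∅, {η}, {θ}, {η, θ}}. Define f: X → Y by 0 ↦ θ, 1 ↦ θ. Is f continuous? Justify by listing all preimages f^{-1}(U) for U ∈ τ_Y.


f IS continuous.

Compute f^{-1}(U) for each U ∈ τ_Y:
  U = ∅: f^{-1}(U) = ∅ ∈ τ_X ✓.
  U = {η}: f^{-1}(U) = ∅ ∈ τ_X ✓.
  U = {θ}: f^{-1}(U) = {0, 1} ∈ τ_X ✓.
  U = {η, θ}: f^{-1}(U) = {0, 1} ∈ τ_X ✓.
Every preimage lies in τ_X, so f IS continuous.


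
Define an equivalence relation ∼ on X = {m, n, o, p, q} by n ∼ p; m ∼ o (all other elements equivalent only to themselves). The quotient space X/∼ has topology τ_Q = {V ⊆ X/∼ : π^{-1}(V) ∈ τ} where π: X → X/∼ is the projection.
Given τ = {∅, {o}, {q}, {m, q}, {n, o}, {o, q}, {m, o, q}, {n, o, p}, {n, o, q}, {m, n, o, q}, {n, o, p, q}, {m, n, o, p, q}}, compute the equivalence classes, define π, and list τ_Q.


X/∼ = {[m=o], [n=p], [q]}; |τ_Q| = 4.

Equivalence classes: [m=o], [n=p], [q].
Quotient map π: X → X/∼ sends m ↦ [m=o], n ↦ [n=p], o ↦ [m=o], p ↦ [n=p], q ↦ [q].
For each subset V ⊆ X/∼, compute π^{-1}(V) ⊆ X and check whether π^{-1}(V) ∈ τ. V is open in τ_Q iff π^{-1}(V) ∈ τ.
  V = {}: π^{-1}(V) = ∅ ∈ τ ✓.
  V = {[m=o]}: π^{-1}(V) = {m, o} ∉ τ ✗.
  V = {[n=p]}: π^{-1}(V) = {n, p} ∉ τ ✗.
  V = {[m=o], [n=p]}: π^{-1}(V) = {m, n, o, p} ∉ τ ✗.
  V = {[q]}: π^{-1}(V) = {q} ∈ τ ✓.
  V = {[m=o], [q]}: π^{-1}(V) = {m, o, q} ∈ τ ✓.
  V = {[n=p], [q]}: π^{-1}(V) = {n, p, q} ∉ τ ✗.
  V = {[m=o], [n=p], [q]}: π^{-1}(V) = {m, n, o, p, q} ∈ τ ✓.
Open sets in the quotient: τ_Q = {{}, {[q]}, {[m=o], [q]}, {[m=o], [n=p], [q]}} (4 elements).


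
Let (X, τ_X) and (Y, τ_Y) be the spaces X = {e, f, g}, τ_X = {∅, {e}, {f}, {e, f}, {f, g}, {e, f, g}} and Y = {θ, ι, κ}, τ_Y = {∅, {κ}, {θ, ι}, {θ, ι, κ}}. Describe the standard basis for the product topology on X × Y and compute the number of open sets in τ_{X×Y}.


Basis B = {∅ × ∅, {e} × {κ}, {f} × {κ}, {e} × {θ, ι}, {e, f} × {κ}, {f} × {θ, ι}, {f, g} × {κ}, {e} × {θ, ι, κ}, {e, f, g} × {κ}, {f} × {θ, ι, κ}, {e, f} × {θ, ι}, {f, g} × {θ, ι}, {e, f} × {θ, ι, κ}, {e, f, g} × {θ, ι}, {f, g} × {θ, ι, κ}, {e, f, g} × {θ, ι, κ}}; |τ_{X×Y}| = 36.

Enumerate products U × V with U ∈ τ_X, V ∈ τ_Y (deduplicated):
  ∅ × ∅ = {} (∅)
  {e} × {κ} = {(e,κ)}
  {f} × {κ} = {(f,κ)}
  {e} × {θ, ι} = {(e,θ), (e,ι)}
  {e, f} × {κ} = {(e,κ), (f,κ)}
  {f} × {θ, ι} = {(f,θ), (f,ι)}
  {f, g} × {κ} = {(f,κ), (g,κ)}
  {e} × {θ, ι, κ} = {(e,θ), (e,ι), (e,κ)}
  {e, f, g} × {κ} = {(e,κ), (f,κ), (g,κ)}
  {f} × {θ, ι, κ} = {(f,θ), (f,ι), (f,κ)}
  {e, f} × {θ, ι} = {(e,θ), (e,ι), (f,θ), (f,ι)}
  {f, g} × {θ, ι} = {(f,θ), (f,ι), (g,θ), (g,ι)}
  {e, f} × {θ, ι, κ} = {(e,θ), (e,ι), (e,κ), (f,θ), (f,ι), (f,κ)}
  {e, f, g} × {θ, ι} = {(e,θ), (e,ι), (f,θ), (f,ι), (g,θ), (g,ι)}
  {f, g} × {θ, ι, κ} = {(f,θ), (f,ι), (f,κ), (g,θ), (g,ι), (g,κ)}
  {e, f, g} × {θ, ι, κ} = {(e,θ), (e,ι), (e,κ), (f,θ), (f,ι), (f,κ), (g,θ), (g,ι), (g,κ)}
These 16 distinct sets form the basis B.
Close under arbitrary unions to get τ_{X×Y}; counting gives |τ_{X×Y}| = 36.


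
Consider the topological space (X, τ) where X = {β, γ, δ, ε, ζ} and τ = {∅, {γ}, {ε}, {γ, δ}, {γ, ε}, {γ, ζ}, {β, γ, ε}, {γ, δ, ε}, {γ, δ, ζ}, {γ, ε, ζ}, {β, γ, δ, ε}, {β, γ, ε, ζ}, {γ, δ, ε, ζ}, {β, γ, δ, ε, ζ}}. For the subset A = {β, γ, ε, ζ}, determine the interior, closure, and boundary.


int(A) = {β, γ, ε, ζ}, cl(A) = {β, γ, δ, ε, ζ}, ∂A = {δ}.

Closed sets in (X, τ) are complements of opens:
  closed(X, τ) = {∅, {β}, {δ}, {ζ}, {β, δ}, {β, ε}, {β, ζ}, {δ, ζ}, {β, δ, ε}, {β, δ, ζ}, {β, ε, ζ}, {β, γ, δ, ζ}, {β, δ, ε, ζ}, {β, γ, δ, ε, ζ}}.
int(A) = ⋃ {U ∈ τ : U ⊆ A}. Opens contained in A: ∅, {γ}, {ε}, {γ, ε}, {γ, ζ}, {β, γ, ε}, {γ, ε, ζ}, {β, γ, ε, ζ}.
Taking the union of these: int(A) = {β, γ, ε, ζ}.
cl(A) = ⋂ {C closed : A ⊆ C}. Closed sets containing A: {β, γ, δ, ε, ζ}.
Intersecting these: cl(A) = {β, γ, δ, ε, ζ}.
∂A = cl(A) ∖ int(A) = {β, γ, δ, ε, ζ} ∖ {β, γ, ε, ζ} = {δ}.


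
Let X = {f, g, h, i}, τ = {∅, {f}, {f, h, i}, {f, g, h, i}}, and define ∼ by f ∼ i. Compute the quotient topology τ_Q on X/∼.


X/∼ = {[f=i], [g], [h]}; |τ_Q| = 3.

Equivalence classes: [f=i], [g], [h].
Quotient map π: X → X/∼ sends f ↦ [f=i], g ↦ [g], h ↦ [h], i ↦ [f=i].
For each subset V ⊆ X/∼, compute π^{-1}(V) ⊆ X and check whether π^{-1}(V) ∈ τ. V is open in τ_Q iff π^{-1}(V) ∈ τ.
  V = {}: π^{-1}(V) = ∅ ∈ τ ✓.
  V = {[f=i]}: π^{-1}(V) = {f, i} ∉ τ ✗.
  V = {[g]}: π^{-1}(V) = {g} ∉ τ ✗.
  V = {[f=i], [g]}: π^{-1}(V) = {f, g, i} ∉ τ ✗.
  V = {[h]}: π^{-1}(V) = {h} ∉ τ ✗.
  V = {[f=i], [h]}: π^{-1}(V) = {f, h, i} ∈ τ ✓.
  V = {[g], [h]}: π^{-1}(V) = {g, h} ∉ τ ✗.
  V = {[f=i], [g], [h]}: π^{-1}(V) = {f, g, h, i} ∈ τ ✓.
Open sets in the quotient: τ_Q = {{}, {[f=i], [h]}, {[f=i], [g], [h]}} (3 elements).


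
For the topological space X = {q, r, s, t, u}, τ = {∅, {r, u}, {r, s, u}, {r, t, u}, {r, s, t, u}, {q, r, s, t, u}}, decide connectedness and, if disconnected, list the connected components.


(X, τ) is connected.

Find clopen sets (U ∈ τ with X ∖ U ∈ τ):
  U = ∅, X ∖ U = {q, r, s, t, u} — both open, so U is clopen.
  U = {q, r, s, t, u}, X ∖ U = ∅ — both open, so U is clopen.
Only trivial clopens (∅ and X) exist, so (X, τ) is connected.
Compute connected components by grouping points that agree on all clopens:
  component: {q, r, s, t, u}


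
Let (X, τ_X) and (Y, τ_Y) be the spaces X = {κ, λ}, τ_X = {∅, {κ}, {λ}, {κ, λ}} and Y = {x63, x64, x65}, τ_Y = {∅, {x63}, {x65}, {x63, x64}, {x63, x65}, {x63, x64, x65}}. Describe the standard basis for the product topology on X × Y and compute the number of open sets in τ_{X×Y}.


Basis B = {∅ × ∅, {κ} × {x63}, {κ} × {x65}, {λ} × {x63}, {λ} × {x65}, {κ} × {x63, x64}, {κ} × {x63, x65}, {κ, λ} × {x63}, {κ, λ} × {x65}, {λ} × {x63, x64}, {λ} × {x63, x65}, {κ} × {x63, x64, x65}, {λ} × {x63, x64, x65}, {κ, λ} × {x63, x64}, {κ, λ} × {x63, x65}, {κ, λ} × {x63, x64, x65}}; |τ_{X×Y}| = 36.

Enumerate products U × V with U ∈ τ_X, V ∈ τ_Y (deduplicated):
  ∅ × ∅ = {} (∅)
  {κ} × {x63} = {(κ,x63)}
  {κ} × {x65} = {(κ,x65)}
  {λ} × {x63} = {(λ,x63)}
  {λ} × {x65} = {(λ,x65)}
  {κ} × {x63, x64} = {(κ,x63), (κ,x64)}
  {κ} × {x63, x65} = {(κ,x63), (κ,x65)}
  {κ, λ} × {x63} = {(κ,x63), (λ,x63)}
  {κ, λ} × {x65} = {(κ,x65), (λ,x65)}
  {λ} × {x63, x64} = {(λ,x63), (λ,x64)}
  {λ} × {x63, x65} = {(λ,x63), (λ,x65)}
  {κ} × {x63, x64, x65} = {(κ,x63), (κ,x64), (κ,x65)}
  {λ} × {x63, x64, x65} = {(λ,x63), (λ,x64), (λ,x65)}
  {κ, λ} × {x63, x64} = {(κ,x63), (κ,x64), (λ,x63), (λ,x64)}
  {κ, λ} × {x63, x65} = {(κ,x63), (κ,x65), (λ,x63), (λ,x65)}
  {κ, λ} × {x63, x64, x65} = {(κ,x63), (κ,x64), (κ,x65), (λ,x63), (λ,x64), (λ,x65)}
These 16 distinct sets form the basis B.
Close under arbitrary unions to get τ_{X×Y}; counting gives |τ_{X×Y}| = 36.


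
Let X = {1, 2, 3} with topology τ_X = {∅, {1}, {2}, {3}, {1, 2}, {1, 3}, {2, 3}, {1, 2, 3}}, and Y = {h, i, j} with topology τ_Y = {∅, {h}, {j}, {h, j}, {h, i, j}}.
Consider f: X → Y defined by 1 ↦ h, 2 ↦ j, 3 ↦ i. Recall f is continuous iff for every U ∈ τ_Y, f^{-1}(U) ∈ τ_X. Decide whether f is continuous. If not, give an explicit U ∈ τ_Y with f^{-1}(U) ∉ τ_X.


f IS continuous.

Compute f^{-1}(U) for each U ∈ τ_Y:
  U = ∅: f^{-1}(U) = ∅ ∈ τ_X ✓.
  U = {h}: f^{-1}(U) = {1} ∈ τ_X ✓.
  U = {j}: f^{-1}(U) = {2} ∈ τ_X ✓.
  U = {h, j}: f^{-1}(U) = {1, 2} ∈ τ_X ✓.
  U = {h, i, j}: f^{-1}(U) = {1, 2, 3} ∈ τ_X ✓.
Every preimage lies in τ_X, so f IS continuous.


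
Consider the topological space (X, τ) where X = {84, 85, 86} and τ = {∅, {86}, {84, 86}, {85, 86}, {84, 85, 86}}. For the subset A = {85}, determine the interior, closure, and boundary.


int(A) = ∅, cl(A) = {85}, ∂A = {85}.

Closed sets in (X, τ) are complements of opens:
  closed(X, τ) = {∅, {84}, {85}, {84, 85}, {84, 85, 86}}.
int(A) = ⋃ {U ∈ τ : U ⊆ A}. Opens contained in A: ∅.
Taking the union of these: int(A) = ∅.
cl(A) = ⋂ {C closed : A ⊆ C}. Closed sets containing A: {85}, {84, 85}, {84, 85, 86}.
Intersecting these: cl(A) = {85}.
∂A = cl(A) ∖ int(A) = {85} ∖ ∅ = {85}.


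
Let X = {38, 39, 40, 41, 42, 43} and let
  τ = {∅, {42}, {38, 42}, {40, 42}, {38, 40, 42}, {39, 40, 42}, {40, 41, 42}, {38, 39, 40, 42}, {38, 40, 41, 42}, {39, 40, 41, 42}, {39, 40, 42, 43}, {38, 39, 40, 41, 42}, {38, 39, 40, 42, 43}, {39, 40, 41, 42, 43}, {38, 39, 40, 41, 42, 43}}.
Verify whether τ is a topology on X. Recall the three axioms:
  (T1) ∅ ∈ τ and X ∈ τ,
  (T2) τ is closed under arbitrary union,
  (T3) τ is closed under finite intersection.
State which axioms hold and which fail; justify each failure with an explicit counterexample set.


τ IS a topology on X.

Axiom (T1): ∅ ∈ τ? Yes; X ∈ τ? Yes.
Axiom (T2/T3): check pairwise unions and intersections of members of τ.
All pairwise intersections and unions checked — each lies in τ. Therefore τ satisfies (T1), (T2), (T3): it IS a topology on X.


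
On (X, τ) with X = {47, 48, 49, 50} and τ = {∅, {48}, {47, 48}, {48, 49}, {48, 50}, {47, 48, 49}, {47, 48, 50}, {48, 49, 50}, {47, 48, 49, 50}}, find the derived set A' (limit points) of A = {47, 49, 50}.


A' = ∅

For each x ∈ X, list the open sets U ∈ τ with x ∈ U, then check whether U ∩ (A ∖ {x}) ≠ ∅ for every such U.
  x = 47: open {47, 48} ∋ x has {47, 48} ∩ (A ∖ {47}) = ∅, so x is NOT a limit point.
  x = 48: open {48} ∋ x has {48} ∩ (A ∖ {48}) = ∅, so x is NOT a limit point.
  x = 49: open {48, 49} ∋ x has {48, 49} ∩ (A ∖ {49}) = ∅, so x is NOT a limit point.
  x = 50: open {48, 50} ∋ x has {48, 50} ∩ (A ∖ {50}) = ∅, so x is NOT a limit point.
Collecting: A' = ∅.


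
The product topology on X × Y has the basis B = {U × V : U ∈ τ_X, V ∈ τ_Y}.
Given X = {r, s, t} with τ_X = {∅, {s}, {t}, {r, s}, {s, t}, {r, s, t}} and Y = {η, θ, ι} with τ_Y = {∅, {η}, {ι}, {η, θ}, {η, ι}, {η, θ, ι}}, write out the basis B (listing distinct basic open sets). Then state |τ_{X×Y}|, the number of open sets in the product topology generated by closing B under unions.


Basis B = {∅ × ∅, {s} × {η}, {s} × {ι}, {t} × {η}, {t} × {ι}, {r, s} × {η}, {r, s} × {ι}, {s} × {η, θ}, {s} × {η, ι}, {s, t} × {η}, {s, t} × {ι}, {t} × {η, θ}, {t} × {η, ι}, {r, s, t} × {η}, {r, s, t} × {ι}, {s} × {η, θ, ι}, {t} × {η, θ, ι}, {r, s} × {η, θ}, {r, s} × {η, ι}, {s, t} × {η, θ}, {s, t} × {η, ι}, {r, s} × {η, θ, ι}, {r, s, t} × {η, θ}, {r, s, t} × {η, ι}, {s, t} × {η, θ, ι}, {r, s, t} × {η, θ, ι}}; |τ_{X×Y}| = 108.

Enumerate products U × V with U ∈ τ_X, V ∈ τ_Y (deduplicated):
  ∅ × ∅ = {} (∅)
  {s} × {η} = {(s,η)}
  {s} × {ι} = {(s,ι)}
  {t} × {η} = {(t,η)}
  {t} × {ι} = {(t,ι)}
  {r, s} × {η} = {(r,η), (s,η)}
  {r, s} × {ι} = {(r,ι), (s,ι)}
  {s} × {η, θ} = {(s,η), (s,θ)}
  {s} × {η, ι} = {(s,η), (s,ι)}
  {s, t} × {η} = {(s,η), (t,η)}
  {s, t} × {ι} = {(s,ι), (t,ι)}
  {t} × {η, θ} = {(t,η), (t,θ)}
  {t} × {η, ι} = {(t,η), (t,ι)}
  {r, s, t} × {η} = {(r,η), (s,η), (t,η)}
  {r, s, t} × {ι} = {(r,ι), (s,ι), (t,ι)}
  {s} × {η, θ, ι} = {(s,η), (s,θ), (s,ι)}
  {t} × {η, θ, ι} = {(t,η), (t,θ), (t,ι)}
  {r, s} × {η, θ} = {(r,η), (r,θ), (s,η), (s,θ)}
  {r, s} × {η, ι} = {(r,η), (r,ι), (s,η), (s,ι)}
  {s, t} × {η, θ} = {(s,η), (s,θ), (t,η), (t,θ)}
  {s, t} × {η, ι} = {(s,η), (s,ι), (t,η), (t,ι)}
  {r, s} × {η, θ, ι} = {(r,η), (r,θ), (r,ι), (s,η), (s,θ), (s,ι)}
  {r, s, t} × {η, θ} = {(r,η), (r,θ), (s,η), (s,θ), (t,η), (t,θ)}
  {r, s, t} × {η, ι} = {(r,η), (r,ι), (s,η), (s,ι), (t,η), (t,ι)}
  {s, t} × {η, θ, ι} = {(s,η), (s,θ), (s,ι), (t,η), (t,θ), (t,ι)}
  {r, s, t} × {η, θ, ι} = {(r,η), (r,θ), (r,ι), (s,η), (s,θ), (s,ι), (t,η), (t,θ), (t,ι)}
These 26 distinct sets form the basis B.
Close under arbitrary unions to get τ_{X×Y}; counting gives |τ_{X×Y}| = 108.


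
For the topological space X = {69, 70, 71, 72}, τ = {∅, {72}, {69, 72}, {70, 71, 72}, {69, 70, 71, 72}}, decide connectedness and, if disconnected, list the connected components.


(X, τ) is connected.

Find clopen sets (U ∈ τ with X ∖ U ∈ τ):
  U = ∅, X ∖ U = {69, 70, 71, 72} — both open, so U is clopen.
  U = {69, 70, 71, 72}, X ∖ U = ∅ — both open, so U is clopen.
Only trivial clopens (∅ and X) exist, so (X, τ) is connected.
Compute connected components by grouping points that agree on all clopens:
  component: {69, 70, 71, 72}


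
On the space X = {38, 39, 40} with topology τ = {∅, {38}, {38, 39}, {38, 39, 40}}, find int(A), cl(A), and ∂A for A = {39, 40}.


int(A) = ∅, cl(A) = {39, 40}, ∂A = {39, 40}.

Closed sets in (X, τ) are complements of opens:
  closed(X, τ) = {∅, {40}, {39, 40}, {38, 39, 40}}.
int(A) = ⋃ {U ∈ τ : U ⊆ A}. Opens contained in A: ∅.
Taking the union of these: int(A) = ∅.
cl(A) = ⋂ {C closed : A ⊆ C}. Closed sets containing A: {39, 40}, {38, 39, 40}.
Intersecting these: cl(A) = {39, 40}.
∂A = cl(A) ∖ int(A) = {39, 40} ∖ ∅ = {39, 40}.


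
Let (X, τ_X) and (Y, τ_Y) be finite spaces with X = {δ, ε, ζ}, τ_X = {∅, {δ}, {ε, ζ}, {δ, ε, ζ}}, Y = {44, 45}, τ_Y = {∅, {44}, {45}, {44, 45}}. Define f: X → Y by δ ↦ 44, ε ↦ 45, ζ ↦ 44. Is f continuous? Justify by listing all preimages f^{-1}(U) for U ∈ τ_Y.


f is NOT continuous.

Compute f^{-1}(U) for each U ∈ τ_Y:
  U = ∅: f^{-1}(U) = ∅ ∈ τ_X ✓.
  U = {44}: f^{-1}(U) = {δ, ζ} ∉ τ_X ✗.
  U = {45}: f^{-1}(U) = {ε} ∉ τ_X ✗.
  U = {44, 45}: f^{-1}(U) = {δ, ε, ζ} ∈ τ_X ✓.
Found U = {44} with f^{-1}(U) = {δ, ζ} not in τ_X. Therefore f is NOT continuous.


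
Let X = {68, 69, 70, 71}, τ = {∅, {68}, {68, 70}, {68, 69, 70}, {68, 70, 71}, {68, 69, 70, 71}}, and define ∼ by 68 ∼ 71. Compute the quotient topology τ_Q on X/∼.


X/∼ = {[68=71], [69], [70]}; |τ_Q| = 3.

Equivalence classes: [68=71], [69], [70].
Quotient map π: X → X/∼ sends 68 ↦ [68=71], 69 ↦ [69], 70 ↦ [70], 71 ↦ [68=71].
For each subset V ⊆ X/∼, compute π^{-1}(V) ⊆ X and check whether π^{-1}(V) ∈ τ. V is open in τ_Q iff π^{-1}(V) ∈ τ.
  V = {}: π^{-1}(V) = ∅ ∈ τ ✓.
  V = {[68=71]}: π^{-1}(V) = {68, 71} ∉ τ ✗.
  V = {[69]}: π^{-1}(V) = {69} ∉ τ ✗.
  V = {[68=71], [69]}: π^{-1}(V) = {68, 69, 71} ∉ τ ✗.
  V = {[70]}: π^{-1}(V) = {70} ∉ τ ✗.
  V = {[68=71], [70]}: π^{-1}(V) = {68, 70, 71} ∈ τ ✓.
  V = {[69], [70]}: π^{-1}(V) = {69, 70} ∉ τ ✗.
  V = {[68=71], [69], [70]}: π^{-1}(V) = {68, 69, 70, 71} ∈ τ ✓.
Open sets in the quotient: τ_Q = {{}, {[68=71], [70]}, {[68=71], [69], [70]}} (3 elements).


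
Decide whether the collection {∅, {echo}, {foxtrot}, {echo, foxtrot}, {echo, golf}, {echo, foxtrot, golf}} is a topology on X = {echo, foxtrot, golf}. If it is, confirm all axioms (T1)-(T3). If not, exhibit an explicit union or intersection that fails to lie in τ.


τ IS a topology on X.

Axiom (T1): ∅ ∈ τ? Yes; X ∈ τ? Yes.
Axiom (T2/T3): check pairwise unions and intersections of members of τ.
All pairwise intersections and unions checked — each lies in τ. Therefore τ satisfies (T1), (T2), (T3): it IS a topology on X.


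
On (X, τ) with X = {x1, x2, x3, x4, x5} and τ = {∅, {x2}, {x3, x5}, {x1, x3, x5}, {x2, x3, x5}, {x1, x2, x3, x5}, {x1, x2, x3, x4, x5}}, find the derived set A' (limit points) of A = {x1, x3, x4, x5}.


A' = {x1, x3, x4, x5}

For each x ∈ X, list the open sets U ∈ τ with x ∈ U, then check whether U ∩ (A ∖ {x}) ≠ ∅ for every such U.
  x = x1: opens ∋ x are {x1, x3, x5}, {x1, x2, x3, x5}, {x1, x2, x3, x4, x5}; each meets A ∖ {x1}, so x IS a limit point.
  x = x2: open {x2} ∋ x has {x2} ∩ (A ∖ {x2}) = ∅, so x is NOT a limit point.
  x = x3: opens ∋ x are {x3, x5}, {x1, x3, x5}, {x2, x3, x5}, {x1, x2, x3, x5}, {x1, x2, x3, x4, x5}; each meets A ∖ {x3}, so x IS a limit point.
  x = x4: opens ∋ x are {x1, x2, x3, x4, x5}; each meets A ∖ {x4}, so x IS a limit point.
  x = x5: opens ∋ x are {x3, x5}, {x1, x3, x5}, {x2, x3, x5}, {x1, x2, x3, x5}, {x1, x2, x3, x4, x5}; each meets A ∖ {x5}, so x IS a limit point.
Collecting: A' = {x1, x3, x4, x5}.


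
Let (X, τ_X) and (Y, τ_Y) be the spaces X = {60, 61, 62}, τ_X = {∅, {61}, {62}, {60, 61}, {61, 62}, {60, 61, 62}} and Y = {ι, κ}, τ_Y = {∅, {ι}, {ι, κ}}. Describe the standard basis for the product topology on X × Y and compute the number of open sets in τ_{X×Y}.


Basis B = {∅ × ∅, {61} × {ι}, {62} × {ι}, {60, 61} × {ι}, {61} × {ι, κ}, {61, 62} × {ι}, {62} × {ι, κ}, {60, 61, 62} × {ι}, {60, 61} × {ι, κ}, {61, 62} × {ι, κ}, {60, 61, 62} × {ι, κ}}; |τ_{X×Y}| = 18.

Enumerate products U × V with U ∈ τ_X, V ∈ τ_Y (deduplicated):
  ∅ × ∅ = {} (∅)
  {61} × {ι} = {(61,ι)}
  {62} × {ι} = {(62,ι)}
  {60, 61} × {ι} = {(60,ι), (61,ι)}
  {61} × {ι, κ} = {(61,ι), (61,κ)}
  {61, 62} × {ι} = {(61,ι), (62,ι)}
  {62} × {ι, κ} = {(62,ι), (62,κ)}
  {60, 61, 62} × {ι} = {(60,ι), (61,ι), (62,ι)}
  {60, 61} × {ι, κ} = {(60,ι), (60,κ), (61,ι), (61,κ)}
  {61, 62} × {ι, κ} = {(61,ι), (61,κ), (62,ι), (62,κ)}
  {60, 61, 62} × {ι, κ} = {(60,ι), (60,κ), (61,ι), (61,κ), (62,ι), (62,κ)}
These 11 distinct sets form the basis B.
Close under arbitrary unions to get τ_{X×Y}; counting gives |τ_{X×Y}| = 18.


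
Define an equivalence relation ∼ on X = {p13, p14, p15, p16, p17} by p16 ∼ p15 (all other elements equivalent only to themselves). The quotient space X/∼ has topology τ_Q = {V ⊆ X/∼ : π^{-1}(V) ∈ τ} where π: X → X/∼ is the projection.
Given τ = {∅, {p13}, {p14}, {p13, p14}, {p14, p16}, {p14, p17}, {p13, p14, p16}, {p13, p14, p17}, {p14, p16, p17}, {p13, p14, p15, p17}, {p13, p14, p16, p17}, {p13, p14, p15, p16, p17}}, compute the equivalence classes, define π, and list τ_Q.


X/∼ = {[p13], [p14], [p15=p16], [p17]}; |τ_Q| = 7.

Equivalence classes: [p13], [p14], [p15=p16], [p17].
Quotient map π: X → X/∼ sends p13 ↦ [p13], p14 ↦ [p14], p15 ↦ [p15=p16], p16 ↦ [p15=p16], p17 ↦ [p17].
For each subset V ⊆ X/∼, compute π^{-1}(V) ⊆ X and check whether π^{-1}(V) ∈ τ. V is open in τ_Q iff π^{-1}(V) ∈ τ.
  V = {}: π^{-1}(V) = ∅ ∈ τ ✓.
  V = {[p13]}: π^{-1}(V) = {p13} ∈ τ ✓.
  V = {[p14]}: π^{-1}(V) = {p14} ∈ τ ✓.
  V = {[p13], [p14]}: π^{-1}(V) = {p13, p14} ∈ τ ✓.
  V = {[p15=p16]}: π^{-1}(V) = {p15, p16} ∉ τ ✗.
  V = {[p13], [p15=p16]}: π^{-1}(V) = {p13, p15, p16} ∉ τ ✗.
  V = {[p14], [p15=p16]}: π^{-1}(V) = {p14, p15, p16} ∉ τ ✗.
  V = {[p13], [p14], [p15=p16]}: π^{-1}(V) = {p13, p14, p15, p16} ∉ τ ✗.
  V = {[p17]}: π^{-1}(V) = {p17} ∉ τ ✗.
  V = {[p13], [p17]}: π^{-1}(V) = {p13, p17} ∉ τ ✗.
  V = {[p14], [p17]}: π^{-1}(V) = {p14, p17} ∈ τ ✓.
  V = {[p13], [p14], [p17]}: π^{-1}(V) = {p13, p14, p17} ∈ τ ✓.
  V = {[p15=p16], [p17]}: π^{-1}(V) = {p15, p16, p17} ∉ τ ✗.
  V = {[p13], [p15=p16], [p17]}: π^{-1}(V) = {p13, p15, p16, p17} ∉ τ ✗.
  V = {[p14], [p15=p16], [p17]}: π^{-1}(V) = {p14, p15, p16, p17} ∉ τ ✗.
  V = {[p13], [p14], [p15=p16], [p17]}: π^{-1}(V) = {p13, p14, p15, p16, p17} ∈ τ ✓.
Open sets in the quotient: τ_Q = {{}, {[p13]}, {[p14]}, {[p13], [p14]}, {[p14], [p17]}, {[p13], [p14], [p17]}, {[p13], [p14], [p15=p16], [p17]}} (7 elements).


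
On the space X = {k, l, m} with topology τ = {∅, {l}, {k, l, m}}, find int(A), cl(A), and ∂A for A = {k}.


int(A) = ∅, cl(A) = {k, m}, ∂A = {k, m}.

Closed sets in (X, τ) are complements of opens:
  closed(X, τ) = {∅, {k, m}, {k, l, m}}.
int(A) = ⋃ {U ∈ τ : U ⊆ A}. Opens contained in A: ∅.
Taking the union of these: int(A) = ∅.
cl(A) = ⋂ {C closed : A ⊆ C}. Closed sets containing A: {k, m}, {k, l, m}.
Intersecting these: cl(A) = {k, m}.
∂A = cl(A) ∖ int(A) = {k, m} ∖ ∅ = {k, m}.


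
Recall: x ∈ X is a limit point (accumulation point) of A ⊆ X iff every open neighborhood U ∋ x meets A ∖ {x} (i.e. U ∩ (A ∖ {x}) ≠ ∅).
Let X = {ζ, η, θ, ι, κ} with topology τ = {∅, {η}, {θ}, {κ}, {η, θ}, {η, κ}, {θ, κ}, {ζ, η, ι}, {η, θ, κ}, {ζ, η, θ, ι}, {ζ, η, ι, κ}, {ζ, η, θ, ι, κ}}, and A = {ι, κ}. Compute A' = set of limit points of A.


A' = {ζ}

For each x ∈ X, list the open sets U ∈ τ with x ∈ U, then check whether U ∩ (A ∖ {x}) ≠ ∅ for every such U.
  x = ζ: opens ∋ x are {ζ, η, ι}, {ζ, η, θ, ι}, {ζ, η, ι, κ}, {ζ, η, θ, ι, κ}; each meets A ∖ {ζ}, so x IS a limit point.
  x = η: open {η} ∋ x has {η} ∩ (A ∖ {η}) = ∅, so x is NOT a limit point.
  x = θ: open {θ} ∋ x has {θ} ∩ (A ∖ {θ}) = ∅, so x is NOT a limit point.
  x = ι: open {ζ, η, ι} ∋ x has {ζ, η, ι} ∩ (A ∖ {ι}) = ∅, so x is NOT a limit point.
  x = κ: open {κ} ∋ x has {κ} ∩ (A ∖ {κ}) = ∅, so x is NOT a limit point.
Collecting: A' = {ζ}.


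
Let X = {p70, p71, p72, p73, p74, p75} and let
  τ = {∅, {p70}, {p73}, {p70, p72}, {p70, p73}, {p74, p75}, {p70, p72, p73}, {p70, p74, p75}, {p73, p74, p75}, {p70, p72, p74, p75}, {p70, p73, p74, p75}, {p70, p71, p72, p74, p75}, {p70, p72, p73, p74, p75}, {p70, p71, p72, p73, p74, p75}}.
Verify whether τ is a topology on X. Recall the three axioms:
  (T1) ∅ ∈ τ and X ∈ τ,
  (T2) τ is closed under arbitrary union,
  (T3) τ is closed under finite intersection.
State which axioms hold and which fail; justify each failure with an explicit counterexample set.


τ IS a topology on X.

Axiom (T1): ∅ ∈ τ? Yes; X ∈ τ? Yes.
Axiom (T2/T3): check pairwise unions and intersections of members of τ.
All pairwise intersections and unions checked — each lies in τ. Therefore τ satisfies (T1), (T2), (T3): it IS a topology on X.


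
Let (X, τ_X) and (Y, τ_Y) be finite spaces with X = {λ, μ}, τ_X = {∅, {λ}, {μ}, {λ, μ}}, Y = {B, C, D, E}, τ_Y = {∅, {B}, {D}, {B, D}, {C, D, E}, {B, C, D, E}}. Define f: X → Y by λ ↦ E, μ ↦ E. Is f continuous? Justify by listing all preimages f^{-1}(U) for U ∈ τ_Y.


f IS continuous.

Compute f^{-1}(U) for each U ∈ τ_Y:
  U = ∅: f^{-1}(U) = ∅ ∈ τ_X ✓.
  U = {B}: f^{-1}(U) = ∅ ∈ τ_X ✓.
  U = {D}: f^{-1}(U) = ∅ ∈ τ_X ✓.
  U = {B, D}: f^{-1}(U) = ∅ ∈ τ_X ✓.
  U = {C, D, E}: f^{-1}(U) = {λ, μ} ∈ τ_X ✓.
  U = {B, C, D, E}: f^{-1}(U) = {λ, μ} ∈ τ_X ✓.
Every preimage lies in τ_X, so f IS continuous.


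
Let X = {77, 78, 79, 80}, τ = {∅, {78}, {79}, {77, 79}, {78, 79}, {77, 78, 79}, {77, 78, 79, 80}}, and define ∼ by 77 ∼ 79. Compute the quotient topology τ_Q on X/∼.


X/∼ = {[77=79], [78], [80]}; |τ_Q| = 5.

Equivalence classes: [77=79], [78], [80].
Quotient map π: X → X/∼ sends 77 ↦ [77=79], 78 ↦ [78], 79 ↦ [77=79], 80 ↦ [80].
For each subset V ⊆ X/∼, compute π^{-1}(V) ⊆ X and check whether π^{-1}(V) ∈ τ. V is open in τ_Q iff π^{-1}(V) ∈ τ.
  V = {}: π^{-1}(V) = ∅ ∈ τ ✓.
  V = {[77=79]}: π^{-1}(V) = {77, 79} ∈ τ ✓.
  V = {[78]}: π^{-1}(V) = {78} ∈ τ ✓.
  V = {[77=79], [78]}: π^{-1}(V) = {77, 78, 79} ∈ τ ✓.
  V = {[80]}: π^{-1}(V) = {80} ∉ τ ✗.
  V = {[77=79], [80]}: π^{-1}(V) = {77, 79, 80} ∉ τ ✗.
  V = {[78], [80]}: π^{-1}(V) = {78, 80} ∉ τ ✗.
  V = {[77=79], [78], [80]}: π^{-1}(V) = {77, 78, 79, 80} ∈ τ ✓.
Open sets in the quotient: τ_Q = {{}, {[77=79]}, {[78]}, {[77=79], [78]}, {[77=79], [78], [80]}} (5 elements).


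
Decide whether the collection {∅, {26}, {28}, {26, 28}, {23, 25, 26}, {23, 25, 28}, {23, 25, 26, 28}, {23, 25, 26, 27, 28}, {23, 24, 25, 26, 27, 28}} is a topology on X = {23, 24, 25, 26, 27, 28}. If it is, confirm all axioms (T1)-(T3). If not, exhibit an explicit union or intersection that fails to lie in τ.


τ is NOT a topology on X.

Axiom (T1): ∅ ∈ τ? Yes; X ∈ τ? Yes.
Axiom (T2/T3): check pairwise unions and intersections of members of τ.
Counterexample for (T3): {23, 25, 26} ∩ {23, 25, 28} = {23, 25} ∉ τ. Therefore τ is NOT a topology.
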